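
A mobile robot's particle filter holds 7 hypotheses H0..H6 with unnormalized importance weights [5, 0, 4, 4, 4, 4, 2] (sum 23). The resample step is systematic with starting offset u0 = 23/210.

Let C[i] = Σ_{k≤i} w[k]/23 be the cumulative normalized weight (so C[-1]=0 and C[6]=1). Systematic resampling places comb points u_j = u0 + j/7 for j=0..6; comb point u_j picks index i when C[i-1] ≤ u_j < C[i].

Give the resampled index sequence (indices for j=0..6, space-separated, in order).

C = [5/23, 5/23, 9/23, 13/23, 17/23, 21/23, 1]
j=0: u_0=23/210 ∈ [0, 5/23) → index 0
j=1: u_1=53/210 ∈ [5/23, 9/23) → index 2
j=2: u_2=83/210 ∈ [9/23, 13/23) → index 3
j=3: u_3=113/210 ∈ [9/23, 13/23) → index 3
j=4: u_4=143/210 ∈ [13/23, 17/23) → index 4
j=5: u_5=173/210 ∈ [17/23, 21/23) → index 5
j=6: u_6=29/30 ∈ [21/23, 1) → index 6

0 2 3 3 4 5 6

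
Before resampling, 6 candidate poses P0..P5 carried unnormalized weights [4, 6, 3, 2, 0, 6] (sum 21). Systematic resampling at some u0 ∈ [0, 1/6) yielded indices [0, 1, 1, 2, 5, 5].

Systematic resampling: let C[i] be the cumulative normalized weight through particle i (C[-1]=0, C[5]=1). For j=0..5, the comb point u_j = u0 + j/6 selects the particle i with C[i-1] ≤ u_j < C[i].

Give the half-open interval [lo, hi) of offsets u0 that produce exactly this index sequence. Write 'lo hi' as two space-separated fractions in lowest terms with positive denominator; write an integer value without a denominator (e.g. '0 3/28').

1/21 5/42

C = [4/21, 10/21, 13/21, 5/7, 5/7, 1]
j=0 picked index 0: u0 ∈ [0, 4/21)
j=1 picked index 1: u0 ∈ [1/42, 13/42)
j=2 picked index 1: u0 ∈ [-1/7, 1/7)
j=3 picked index 2: u0 ∈ [-1/42, 5/42)
j=4 picked index 5: u0 ∈ [1/21, 1/3)
j=5 picked index 5: u0 ∈ [-5/42, 1/6)
intersection: [1/21, 5/42)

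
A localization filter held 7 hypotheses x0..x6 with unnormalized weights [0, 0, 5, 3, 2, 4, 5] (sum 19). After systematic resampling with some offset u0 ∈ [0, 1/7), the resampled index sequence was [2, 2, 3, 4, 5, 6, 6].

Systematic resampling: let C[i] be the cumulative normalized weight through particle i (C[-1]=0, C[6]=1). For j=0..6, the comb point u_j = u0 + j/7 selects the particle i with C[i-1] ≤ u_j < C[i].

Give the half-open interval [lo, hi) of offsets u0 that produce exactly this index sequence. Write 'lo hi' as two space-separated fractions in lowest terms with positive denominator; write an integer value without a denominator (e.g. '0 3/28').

3/133 13/133

C = [0, 0, 5/19, 8/19, 10/19, 14/19, 1]
j=0 picked index 2: u0 ∈ [0, 5/19)
j=1 picked index 2: u0 ∈ [-1/7, 16/133)
j=2 picked index 3: u0 ∈ [-3/133, 18/133)
j=3 picked index 4: u0 ∈ [-1/133, 13/133)
j=4 picked index 5: u0 ∈ [-6/133, 22/133)
j=5 picked index 6: u0 ∈ [3/133, 2/7)
j=6 picked index 6: u0 ∈ [-16/133, 1/7)
intersection: [3/133, 13/133)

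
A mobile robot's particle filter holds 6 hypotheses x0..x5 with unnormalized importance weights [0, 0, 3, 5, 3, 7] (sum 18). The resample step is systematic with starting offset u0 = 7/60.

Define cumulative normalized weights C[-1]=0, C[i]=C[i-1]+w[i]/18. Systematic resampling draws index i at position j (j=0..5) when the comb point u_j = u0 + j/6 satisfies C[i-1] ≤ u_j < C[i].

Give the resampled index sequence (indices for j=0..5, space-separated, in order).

C = [0, 0, 1/6, 4/9, 11/18, 1]
j=0: u_0=7/60 ∈ [0, 1/6) → index 2
j=1: u_1=17/60 ∈ [1/6, 4/9) → index 3
j=2: u_2=9/20 ∈ [4/9, 11/18) → index 4
j=3: u_3=37/60 ∈ [11/18, 1) → index 5
j=4: u_4=47/60 ∈ [11/18, 1) → index 5
j=5: u_5=19/20 ∈ [11/18, 1) → index 5

2 3 4 5 5 5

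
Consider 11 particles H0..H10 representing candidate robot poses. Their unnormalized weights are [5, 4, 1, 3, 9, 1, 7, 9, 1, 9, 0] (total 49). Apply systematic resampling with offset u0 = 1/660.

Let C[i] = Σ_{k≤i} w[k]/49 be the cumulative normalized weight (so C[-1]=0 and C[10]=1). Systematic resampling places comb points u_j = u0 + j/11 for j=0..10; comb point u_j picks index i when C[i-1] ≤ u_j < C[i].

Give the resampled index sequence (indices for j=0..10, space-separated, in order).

C = [5/49, 9/49, 10/49, 13/49, 22/49, 23/49, 30/49, 39/49, 40/49, 1, 1]
j=0: u_0=1/660 ∈ [0, 5/49) → index 0
j=1: u_1=61/660 ∈ [0, 5/49) → index 0
j=2: u_2=11/60 ∈ [5/49, 9/49) → index 1
j=3: u_3=181/660 ∈ [13/49, 22/49) → index 4
j=4: u_4=241/660 ∈ [13/49, 22/49) → index 4
j=5: u_5=301/660 ∈ [22/49, 23/49) → index 5
j=6: u_6=361/660 ∈ [23/49, 30/49) → index 6
j=7: u_7=421/660 ∈ [30/49, 39/49) → index 7
j=8: u_8=481/660 ∈ [30/49, 39/49) → index 7
j=9: u_9=541/660 ∈ [40/49, 1) → index 9
j=10: u_10=601/660 ∈ [40/49, 1) → index 9

0 0 1 4 4 5 6 7 7 9 9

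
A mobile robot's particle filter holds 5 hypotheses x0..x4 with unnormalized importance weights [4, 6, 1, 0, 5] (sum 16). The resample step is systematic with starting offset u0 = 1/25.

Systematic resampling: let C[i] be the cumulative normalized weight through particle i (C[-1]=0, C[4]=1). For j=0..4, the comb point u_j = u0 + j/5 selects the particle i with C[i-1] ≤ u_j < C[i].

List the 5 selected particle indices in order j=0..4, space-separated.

C = [1/4, 5/8, 11/16, 11/16, 1]
j=0: u_0=1/25 ∈ [0, 1/4) → index 0
j=1: u_1=6/25 ∈ [0, 1/4) → index 0
j=2: u_2=11/25 ∈ [1/4, 5/8) → index 1
j=3: u_3=16/25 ∈ [5/8, 11/16) → index 2
j=4: u_4=21/25 ∈ [11/16, 1) → index 4

0 0 1 2 4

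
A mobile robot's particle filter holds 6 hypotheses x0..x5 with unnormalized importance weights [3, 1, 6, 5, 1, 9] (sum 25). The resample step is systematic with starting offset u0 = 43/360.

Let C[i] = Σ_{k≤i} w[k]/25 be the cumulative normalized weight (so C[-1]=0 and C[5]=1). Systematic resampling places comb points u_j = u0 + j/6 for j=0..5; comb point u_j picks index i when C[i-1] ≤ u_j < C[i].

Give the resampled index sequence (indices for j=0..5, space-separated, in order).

0 2 3 4 5 5

C = [3/25, 4/25, 2/5, 3/5, 16/25, 1]
j=0: u_0=43/360 ∈ [0, 3/25) → index 0
j=1: u_1=103/360 ∈ [4/25, 2/5) → index 2
j=2: u_2=163/360 ∈ [2/5, 3/5) → index 3
j=3: u_3=223/360 ∈ [3/5, 16/25) → index 4
j=4: u_4=283/360 ∈ [16/25, 1) → index 5
j=5: u_5=343/360 ∈ [16/25, 1) → index 5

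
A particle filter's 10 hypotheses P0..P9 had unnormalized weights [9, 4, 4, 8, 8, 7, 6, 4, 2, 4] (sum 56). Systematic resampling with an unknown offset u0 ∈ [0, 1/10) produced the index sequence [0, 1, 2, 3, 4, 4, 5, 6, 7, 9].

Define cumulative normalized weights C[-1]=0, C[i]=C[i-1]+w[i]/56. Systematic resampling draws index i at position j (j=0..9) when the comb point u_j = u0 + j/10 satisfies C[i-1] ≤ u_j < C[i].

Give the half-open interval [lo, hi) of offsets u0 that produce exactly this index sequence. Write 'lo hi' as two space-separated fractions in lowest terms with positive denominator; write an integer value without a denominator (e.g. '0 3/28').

C = [9/56, 13/56, 17/56, 25/56, 33/56, 5/7, 23/28, 25/28, 13/14, 1]
j=0 picked index 0: u0 ∈ [0, 9/56)
j=1 picked index 1: u0 ∈ [17/280, 37/280)
j=2 picked index 2: u0 ∈ [9/280, 29/280)
j=3 picked index 3: u0 ∈ [1/280, 41/280)
j=4 picked index 4: u0 ∈ [13/280, 53/280)
j=5 picked index 4: u0 ∈ [-3/56, 5/56)
j=6 picked index 5: u0 ∈ [-3/280, 4/35)
j=7 picked index 6: u0 ∈ [1/70, 17/140)
j=8 picked index 7: u0 ∈ [3/140, 13/140)
j=9 picked index 9: u0 ∈ [1/35, 1/10)
intersection: [17/280, 5/56)

17/280 5/56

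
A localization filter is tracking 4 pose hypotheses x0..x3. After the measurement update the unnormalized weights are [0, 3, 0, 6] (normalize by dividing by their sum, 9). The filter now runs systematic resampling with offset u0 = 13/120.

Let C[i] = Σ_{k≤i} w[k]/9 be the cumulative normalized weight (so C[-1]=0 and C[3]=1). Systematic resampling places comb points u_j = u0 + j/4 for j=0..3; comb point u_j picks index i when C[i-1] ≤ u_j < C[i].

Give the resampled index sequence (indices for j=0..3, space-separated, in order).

1 3 3 3

C = [0, 1/3, 1/3, 1]
j=0: u_0=13/120 ∈ [0, 1/3) → index 1
j=1: u_1=43/120 ∈ [1/3, 1) → index 3
j=2: u_2=73/120 ∈ [1/3, 1) → index 3
j=3: u_3=103/120 ∈ [1/3, 1) → index 3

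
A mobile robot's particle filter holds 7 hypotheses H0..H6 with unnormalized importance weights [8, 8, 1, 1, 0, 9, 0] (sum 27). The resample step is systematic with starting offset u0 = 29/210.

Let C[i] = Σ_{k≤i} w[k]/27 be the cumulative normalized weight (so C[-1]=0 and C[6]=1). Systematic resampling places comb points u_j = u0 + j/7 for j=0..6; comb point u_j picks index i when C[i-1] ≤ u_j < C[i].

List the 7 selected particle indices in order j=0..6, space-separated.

0 0 1 1 5 5 5

C = [8/27, 16/27, 17/27, 2/3, 2/3, 1, 1]
j=0: u_0=29/210 ∈ [0, 8/27) → index 0
j=1: u_1=59/210 ∈ [0, 8/27) → index 0
j=2: u_2=89/210 ∈ [8/27, 16/27) → index 1
j=3: u_3=17/30 ∈ [8/27, 16/27) → index 1
j=4: u_4=149/210 ∈ [2/3, 1) → index 5
j=5: u_5=179/210 ∈ [2/3, 1) → index 5
j=6: u_6=209/210 ∈ [2/3, 1) → index 5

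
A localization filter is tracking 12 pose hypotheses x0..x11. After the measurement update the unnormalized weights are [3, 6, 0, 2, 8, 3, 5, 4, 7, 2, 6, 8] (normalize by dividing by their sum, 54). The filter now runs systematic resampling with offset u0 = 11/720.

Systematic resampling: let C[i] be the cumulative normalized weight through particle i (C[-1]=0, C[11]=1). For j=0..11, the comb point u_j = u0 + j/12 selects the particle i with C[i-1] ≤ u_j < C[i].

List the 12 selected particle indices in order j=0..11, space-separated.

0 1 3 4 4 6 7 8 8 10 10 11

C = [1/18, 1/6, 1/6, 11/54, 19/54, 11/27, 1/2, 31/54, 19/27, 20/27, 23/27, 1]
j=0: u_0=11/720 ∈ [0, 1/18) → index 0
j=1: u_1=71/720 ∈ [1/18, 1/6) → index 1
j=2: u_2=131/720 ∈ [1/6, 11/54) → index 3
j=3: u_3=191/720 ∈ [11/54, 19/54) → index 4
j=4: u_4=251/720 ∈ [11/54, 19/54) → index 4
j=5: u_5=311/720 ∈ [11/27, 1/2) → index 6
j=6: u_6=371/720 ∈ [1/2, 31/54) → index 7
j=7: u_7=431/720 ∈ [31/54, 19/27) → index 8
j=8: u_8=491/720 ∈ [31/54, 19/27) → index 8
j=9: u_9=551/720 ∈ [20/27, 23/27) → index 10
j=10: u_10=611/720 ∈ [20/27, 23/27) → index 10
j=11: u_11=671/720 ∈ [23/27, 1) → index 11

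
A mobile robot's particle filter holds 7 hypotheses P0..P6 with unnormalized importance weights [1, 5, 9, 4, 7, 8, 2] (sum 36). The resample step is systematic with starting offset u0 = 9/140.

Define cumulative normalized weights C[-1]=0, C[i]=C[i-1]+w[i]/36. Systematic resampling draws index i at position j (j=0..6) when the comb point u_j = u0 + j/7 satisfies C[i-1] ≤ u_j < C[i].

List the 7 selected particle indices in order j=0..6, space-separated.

1 2 2 3 4 5 5

C = [1/36, 1/6, 5/12, 19/36, 13/18, 17/18, 1]
j=0: u_0=9/140 ∈ [1/36, 1/6) → index 1
j=1: u_1=29/140 ∈ [1/6, 5/12) → index 2
j=2: u_2=7/20 ∈ [1/6, 5/12) → index 2
j=3: u_3=69/140 ∈ [5/12, 19/36) → index 3
j=4: u_4=89/140 ∈ [19/36, 13/18) → index 4
j=5: u_5=109/140 ∈ [13/18, 17/18) → index 5
j=6: u_6=129/140 ∈ [13/18, 17/18) → index 5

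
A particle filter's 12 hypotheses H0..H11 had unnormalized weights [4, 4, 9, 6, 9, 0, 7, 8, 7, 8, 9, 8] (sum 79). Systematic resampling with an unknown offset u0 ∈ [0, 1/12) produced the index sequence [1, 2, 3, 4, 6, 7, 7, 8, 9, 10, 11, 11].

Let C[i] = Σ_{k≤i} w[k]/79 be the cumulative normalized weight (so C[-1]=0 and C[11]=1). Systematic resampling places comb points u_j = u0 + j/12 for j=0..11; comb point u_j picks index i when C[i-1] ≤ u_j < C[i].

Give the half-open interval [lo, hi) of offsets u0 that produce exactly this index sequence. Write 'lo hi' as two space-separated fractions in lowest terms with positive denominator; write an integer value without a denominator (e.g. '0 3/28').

C = [4/79, 8/79, 17/79, 23/79, 32/79, 32/79, 39/79, 47/79, 54/79, 62/79, 71/79, 1]
j=0 picked index 1: u0 ∈ [4/79, 8/79)
j=1 picked index 2: u0 ∈ [17/948, 125/948)
j=2 picked index 3: u0 ∈ [23/474, 59/474)
j=3 picked index 4: u0 ∈ [13/316, 49/316)
j=4 picked index 6: u0 ∈ [17/237, 38/237)
j=5 picked index 7: u0 ∈ [73/948, 169/948)
j=6 picked index 7: u0 ∈ [-1/158, 15/158)
j=7 picked index 8: u0 ∈ [11/948, 95/948)
j=8 picked index 9: u0 ∈ [4/237, 28/237)
j=9 picked index 10: u0 ∈ [11/316, 47/316)
j=10 picked index 11: u0 ∈ [31/474, 1/6)
j=11 picked index 11: u0 ∈ [-17/948, 1/12)
intersection: [73/948, 1/12)

73/948 1/12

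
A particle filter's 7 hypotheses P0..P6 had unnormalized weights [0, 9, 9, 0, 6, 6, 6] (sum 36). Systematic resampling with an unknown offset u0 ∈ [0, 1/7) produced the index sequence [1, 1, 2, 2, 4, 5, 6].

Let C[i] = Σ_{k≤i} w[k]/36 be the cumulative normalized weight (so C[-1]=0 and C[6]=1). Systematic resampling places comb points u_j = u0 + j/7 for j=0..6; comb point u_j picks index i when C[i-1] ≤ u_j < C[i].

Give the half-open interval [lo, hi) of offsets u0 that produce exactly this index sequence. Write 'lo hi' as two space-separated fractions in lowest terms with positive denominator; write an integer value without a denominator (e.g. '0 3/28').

C = [0, 1/4, 1/2, 1/2, 2/3, 5/6, 1]
j=0 picked index 1: u0 ∈ [0, 1/4)
j=1 picked index 1: u0 ∈ [-1/7, 3/28)
j=2 picked index 2: u0 ∈ [-1/28, 3/14)
j=3 picked index 2: u0 ∈ [-5/28, 1/14)
j=4 picked index 4: u0 ∈ [-1/14, 2/21)
j=5 picked index 5: u0 ∈ [-1/21, 5/42)
j=6 picked index 6: u0 ∈ [-1/42, 1/7)
intersection: [0, 1/14)

0 1/14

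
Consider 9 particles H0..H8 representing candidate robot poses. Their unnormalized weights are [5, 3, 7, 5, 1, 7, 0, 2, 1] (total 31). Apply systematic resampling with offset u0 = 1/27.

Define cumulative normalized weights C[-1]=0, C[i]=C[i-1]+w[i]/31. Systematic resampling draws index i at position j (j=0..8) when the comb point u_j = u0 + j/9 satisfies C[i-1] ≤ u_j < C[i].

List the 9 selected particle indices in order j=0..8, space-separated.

0 0 2 2 2 3 5 5 7

C = [5/31, 8/31, 15/31, 20/31, 21/31, 28/31, 28/31, 30/31, 1]
j=0: u_0=1/27 ∈ [0, 5/31) → index 0
j=1: u_1=4/27 ∈ [0, 5/31) → index 0
j=2: u_2=7/27 ∈ [8/31, 15/31) → index 2
j=3: u_3=10/27 ∈ [8/31, 15/31) → index 2
j=4: u_4=13/27 ∈ [8/31, 15/31) → index 2
j=5: u_5=16/27 ∈ [15/31, 20/31) → index 3
j=6: u_6=19/27 ∈ [21/31, 28/31) → index 5
j=7: u_7=22/27 ∈ [21/31, 28/31) → index 5
j=8: u_8=25/27 ∈ [28/31, 30/31) → index 7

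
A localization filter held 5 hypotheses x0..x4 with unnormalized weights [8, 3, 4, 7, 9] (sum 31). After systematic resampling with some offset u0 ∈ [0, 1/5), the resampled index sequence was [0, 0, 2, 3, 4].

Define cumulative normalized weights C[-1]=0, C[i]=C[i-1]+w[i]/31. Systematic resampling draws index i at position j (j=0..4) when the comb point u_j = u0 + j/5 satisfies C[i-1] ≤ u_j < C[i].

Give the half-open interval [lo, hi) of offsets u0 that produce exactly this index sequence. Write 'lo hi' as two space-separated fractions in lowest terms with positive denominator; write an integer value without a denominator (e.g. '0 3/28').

C = [8/31, 11/31, 15/31, 22/31, 1]
j=0 picked index 0: u0 ∈ [0, 8/31)
j=1 picked index 0: u0 ∈ [-1/5, 9/155)
j=2 picked index 2: u0 ∈ [-7/155, 13/155)
j=3 picked index 3: u0 ∈ [-18/155, 17/155)
j=4 picked index 4: u0 ∈ [-14/155, 1/5)
intersection: [0, 9/155)

0 9/155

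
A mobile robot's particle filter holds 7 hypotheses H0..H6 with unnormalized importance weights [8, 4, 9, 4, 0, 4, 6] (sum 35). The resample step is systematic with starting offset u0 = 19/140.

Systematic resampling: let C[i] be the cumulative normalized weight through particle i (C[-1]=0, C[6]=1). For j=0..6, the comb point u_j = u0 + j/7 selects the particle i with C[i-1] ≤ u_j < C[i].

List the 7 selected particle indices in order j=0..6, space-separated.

0 1 2 2 3 6 6

C = [8/35, 12/35, 3/5, 5/7, 5/7, 29/35, 1]
j=0: u_0=19/140 ∈ [0, 8/35) → index 0
j=1: u_1=39/140 ∈ [8/35, 12/35) → index 1
j=2: u_2=59/140 ∈ [12/35, 3/5) → index 2
j=3: u_3=79/140 ∈ [12/35, 3/5) → index 2
j=4: u_4=99/140 ∈ [3/5, 5/7) → index 3
j=5: u_5=17/20 ∈ [29/35, 1) → index 6
j=6: u_6=139/140 ∈ [29/35, 1) → index 6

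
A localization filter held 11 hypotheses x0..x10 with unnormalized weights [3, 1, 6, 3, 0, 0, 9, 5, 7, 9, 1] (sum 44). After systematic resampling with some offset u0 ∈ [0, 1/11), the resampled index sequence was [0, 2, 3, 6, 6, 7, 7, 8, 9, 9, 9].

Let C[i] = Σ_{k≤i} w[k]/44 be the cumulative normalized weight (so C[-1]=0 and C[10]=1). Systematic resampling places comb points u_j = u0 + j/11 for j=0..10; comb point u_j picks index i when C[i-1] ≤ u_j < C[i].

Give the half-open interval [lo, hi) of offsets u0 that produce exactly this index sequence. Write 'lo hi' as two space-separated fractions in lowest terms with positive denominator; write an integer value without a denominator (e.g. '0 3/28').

C = [3/44, 1/11, 5/22, 13/44, 13/44, 13/44, 1/2, 27/44, 17/22, 43/44, 1]
j=0 picked index 0: u0 ∈ [0, 3/44)
j=1 picked index 2: u0 ∈ [0, 3/22)
j=2 picked index 3: u0 ∈ [1/22, 5/44)
j=3 picked index 6: u0 ∈ [1/44, 5/22)
j=4 picked index 6: u0 ∈ [-3/44, 3/22)
j=5 picked index 7: u0 ∈ [1/22, 7/44)
j=6 picked index 7: u0 ∈ [-1/22, 3/44)
j=7 picked index 8: u0 ∈ [-1/44, 3/22)
j=8 picked index 9: u0 ∈ [1/22, 1/4)
j=9 picked index 9: u0 ∈ [-1/22, 7/44)
j=10 picked index 9: u0 ∈ [-3/22, 3/44)
intersection: [1/22, 3/44)

1/22 3/44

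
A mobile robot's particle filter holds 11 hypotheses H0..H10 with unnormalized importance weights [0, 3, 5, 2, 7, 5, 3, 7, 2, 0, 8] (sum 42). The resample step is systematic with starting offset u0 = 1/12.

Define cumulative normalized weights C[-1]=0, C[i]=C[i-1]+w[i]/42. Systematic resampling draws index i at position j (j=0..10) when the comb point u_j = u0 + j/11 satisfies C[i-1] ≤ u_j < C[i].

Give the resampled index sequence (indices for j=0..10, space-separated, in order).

2 2 4 4 5 6 7 7 10 10 10

C = [0, 1/14, 4/21, 5/21, 17/42, 11/21, 25/42, 16/21, 17/21, 17/21, 1]
j=0: u_0=1/12 ∈ [1/14, 4/21) → index 2
j=1: u_1=23/132 ∈ [1/14, 4/21) → index 2
j=2: u_2=35/132 ∈ [5/21, 17/42) → index 4
j=3: u_3=47/132 ∈ [5/21, 17/42) → index 4
j=4: u_4=59/132 ∈ [17/42, 11/21) → index 5
j=5: u_5=71/132 ∈ [11/21, 25/42) → index 6
j=6: u_6=83/132 ∈ [25/42, 16/21) → index 7
j=7: u_7=95/132 ∈ [25/42, 16/21) → index 7
j=8: u_8=107/132 ∈ [17/21, 1) → index 10
j=9: u_9=119/132 ∈ [17/21, 1) → index 10
j=10: u_10=131/132 ∈ [17/21, 1) → index 10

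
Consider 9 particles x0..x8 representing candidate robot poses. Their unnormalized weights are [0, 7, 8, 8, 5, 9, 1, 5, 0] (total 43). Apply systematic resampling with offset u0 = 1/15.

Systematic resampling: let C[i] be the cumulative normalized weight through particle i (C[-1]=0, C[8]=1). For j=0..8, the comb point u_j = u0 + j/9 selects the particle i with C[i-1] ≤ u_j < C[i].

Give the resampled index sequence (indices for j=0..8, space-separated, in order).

1 2 2 3 3 4 5 5 7

C = [0, 7/43, 15/43, 23/43, 28/43, 37/43, 38/43, 1, 1]
j=0: u_0=1/15 ∈ [0, 7/43) → index 1
j=1: u_1=8/45 ∈ [7/43, 15/43) → index 2
j=2: u_2=13/45 ∈ [7/43, 15/43) → index 2
j=3: u_3=2/5 ∈ [15/43, 23/43) → index 3
j=4: u_4=23/45 ∈ [15/43, 23/43) → index 3
j=5: u_5=28/45 ∈ [23/43, 28/43) → index 4
j=6: u_6=11/15 ∈ [28/43, 37/43) → index 5
j=7: u_7=38/45 ∈ [28/43, 37/43) → index 5
j=8: u_8=43/45 ∈ [38/43, 1) → index 7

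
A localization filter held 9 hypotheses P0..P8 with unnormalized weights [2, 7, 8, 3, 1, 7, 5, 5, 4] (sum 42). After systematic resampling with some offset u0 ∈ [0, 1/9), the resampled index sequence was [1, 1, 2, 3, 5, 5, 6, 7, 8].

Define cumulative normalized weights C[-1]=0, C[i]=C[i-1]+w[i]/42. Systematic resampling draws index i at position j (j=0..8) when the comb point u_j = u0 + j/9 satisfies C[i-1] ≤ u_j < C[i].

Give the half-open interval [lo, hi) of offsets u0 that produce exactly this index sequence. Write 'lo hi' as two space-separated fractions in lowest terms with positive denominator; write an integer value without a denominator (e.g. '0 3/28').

1/14 13/126

C = [1/21, 3/14, 17/42, 10/21, 1/2, 2/3, 11/14, 19/21, 1]
j=0 picked index 1: u0 ∈ [1/21, 3/14)
j=1 picked index 1: u0 ∈ [-4/63, 13/126)
j=2 picked index 2: u0 ∈ [-1/126, 23/126)
j=3 picked index 3: u0 ∈ [1/14, 1/7)
j=4 picked index 5: u0 ∈ [1/18, 2/9)
j=5 picked index 5: u0 ∈ [-1/18, 1/9)
j=6 picked index 6: u0 ∈ [0, 5/42)
j=7 picked index 7: u0 ∈ [1/126, 8/63)
j=8 picked index 8: u0 ∈ [1/63, 1/9)
intersection: [1/14, 13/126)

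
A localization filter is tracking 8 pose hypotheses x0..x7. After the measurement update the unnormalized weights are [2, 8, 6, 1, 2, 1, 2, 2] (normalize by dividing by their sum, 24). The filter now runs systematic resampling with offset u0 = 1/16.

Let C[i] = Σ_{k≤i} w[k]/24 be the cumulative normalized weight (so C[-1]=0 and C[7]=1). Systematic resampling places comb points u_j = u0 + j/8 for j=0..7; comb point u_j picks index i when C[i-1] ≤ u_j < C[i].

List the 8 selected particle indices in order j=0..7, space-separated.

C = [1/12, 5/12, 2/3, 17/24, 19/24, 5/6, 11/12, 1]
j=0: u_0=1/16 ∈ [0, 1/12) → index 0
j=1: u_1=3/16 ∈ [1/12, 5/12) → index 1
j=2: u_2=5/16 ∈ [1/12, 5/12) → index 1
j=3: u_3=7/16 ∈ [5/12, 2/3) → index 2
j=4: u_4=9/16 ∈ [5/12, 2/3) → index 2
j=5: u_5=11/16 ∈ [2/3, 17/24) → index 3
j=6: u_6=13/16 ∈ [19/24, 5/6) → index 5
j=7: u_7=15/16 ∈ [11/12, 1) → index 7

0 1 1 2 2 3 5 7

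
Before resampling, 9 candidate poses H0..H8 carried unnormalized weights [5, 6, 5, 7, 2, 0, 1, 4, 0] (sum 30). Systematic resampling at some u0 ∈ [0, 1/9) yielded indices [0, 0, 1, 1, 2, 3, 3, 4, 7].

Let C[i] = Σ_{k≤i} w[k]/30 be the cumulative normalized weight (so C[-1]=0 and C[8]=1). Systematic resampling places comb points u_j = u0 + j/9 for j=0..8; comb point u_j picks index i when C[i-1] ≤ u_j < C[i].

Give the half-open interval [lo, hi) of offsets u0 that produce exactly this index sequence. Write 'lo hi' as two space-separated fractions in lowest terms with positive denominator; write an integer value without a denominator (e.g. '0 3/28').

0 1/30

C = [1/6, 11/30, 8/15, 23/30, 5/6, 5/6, 13/15, 1, 1]
j=0 picked index 0: u0 ∈ [0, 1/6)
j=1 picked index 0: u0 ∈ [-1/9, 1/18)
j=2 picked index 1: u0 ∈ [-1/18, 13/90)
j=3 picked index 1: u0 ∈ [-1/6, 1/30)
j=4 picked index 2: u0 ∈ [-7/90, 4/45)
j=5 picked index 3: u0 ∈ [-1/45, 19/90)
j=6 picked index 3: u0 ∈ [-2/15, 1/10)
j=7 picked index 4: u0 ∈ [-1/90, 1/18)
j=8 picked index 7: u0 ∈ [-1/45, 1/9)
intersection: [0, 1/30)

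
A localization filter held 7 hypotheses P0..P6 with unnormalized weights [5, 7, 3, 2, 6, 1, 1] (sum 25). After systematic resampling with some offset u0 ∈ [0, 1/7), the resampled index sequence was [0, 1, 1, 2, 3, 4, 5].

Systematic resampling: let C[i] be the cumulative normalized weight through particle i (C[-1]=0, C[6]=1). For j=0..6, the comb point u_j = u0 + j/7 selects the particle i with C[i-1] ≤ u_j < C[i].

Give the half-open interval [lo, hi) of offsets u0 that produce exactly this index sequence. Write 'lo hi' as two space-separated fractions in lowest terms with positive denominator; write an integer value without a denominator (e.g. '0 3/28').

C = [1/5, 12/25, 3/5, 17/25, 23/25, 24/25, 1]
j=0 picked index 0: u0 ∈ [0, 1/5)
j=1 picked index 1: u0 ∈ [2/35, 59/175)
j=2 picked index 1: u0 ∈ [-3/35, 34/175)
j=3 picked index 2: u0 ∈ [9/175, 6/35)
j=4 picked index 3: u0 ∈ [1/35, 19/175)
j=5 picked index 4: u0 ∈ [-6/175, 36/175)
j=6 picked index 5: u0 ∈ [11/175, 18/175)
intersection: [11/175, 18/175)

11/175 18/175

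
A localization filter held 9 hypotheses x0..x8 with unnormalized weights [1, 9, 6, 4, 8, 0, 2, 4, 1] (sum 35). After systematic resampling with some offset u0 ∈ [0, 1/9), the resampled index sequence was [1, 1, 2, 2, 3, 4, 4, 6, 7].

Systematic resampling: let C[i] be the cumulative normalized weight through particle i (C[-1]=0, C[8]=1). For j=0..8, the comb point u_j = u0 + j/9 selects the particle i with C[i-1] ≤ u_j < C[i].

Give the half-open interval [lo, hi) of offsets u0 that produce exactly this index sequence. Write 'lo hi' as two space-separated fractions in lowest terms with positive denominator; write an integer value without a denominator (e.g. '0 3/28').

4/63 5/63

C = [1/35, 2/7, 16/35, 4/7, 4/5, 4/5, 6/7, 34/35, 1]
j=0 picked index 1: u0 ∈ [1/35, 2/7)
j=1 picked index 1: u0 ∈ [-26/315, 11/63)
j=2 picked index 2: u0 ∈ [4/63, 74/315)
j=3 picked index 2: u0 ∈ [-1/21, 13/105)
j=4 picked index 3: u0 ∈ [4/315, 8/63)
j=5 picked index 4: u0 ∈ [1/63, 11/45)
j=6 picked index 4: u0 ∈ [-2/21, 2/15)
j=7 picked index 6: u0 ∈ [1/45, 5/63)
j=8 picked index 7: u0 ∈ [-2/63, 26/315)
intersection: [4/63, 5/63)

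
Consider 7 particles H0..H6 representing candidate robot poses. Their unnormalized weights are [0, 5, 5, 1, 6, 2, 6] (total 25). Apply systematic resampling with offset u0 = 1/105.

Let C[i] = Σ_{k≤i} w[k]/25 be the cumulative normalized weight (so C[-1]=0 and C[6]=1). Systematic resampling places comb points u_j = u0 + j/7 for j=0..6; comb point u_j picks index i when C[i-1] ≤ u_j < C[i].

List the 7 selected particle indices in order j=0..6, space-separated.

C = [0, 1/5, 2/5, 11/25, 17/25, 19/25, 1]
j=0: u_0=1/105 ∈ [0, 1/5) → index 1
j=1: u_1=16/105 ∈ [0, 1/5) → index 1
j=2: u_2=31/105 ∈ [1/5, 2/5) → index 2
j=3: u_3=46/105 ∈ [2/5, 11/25) → index 3
j=4: u_4=61/105 ∈ [11/25, 17/25) → index 4
j=5: u_5=76/105 ∈ [17/25, 19/25) → index 5
j=6: u_6=13/15 ∈ [19/25, 1) → index 6

1 1 2 3 4 5 6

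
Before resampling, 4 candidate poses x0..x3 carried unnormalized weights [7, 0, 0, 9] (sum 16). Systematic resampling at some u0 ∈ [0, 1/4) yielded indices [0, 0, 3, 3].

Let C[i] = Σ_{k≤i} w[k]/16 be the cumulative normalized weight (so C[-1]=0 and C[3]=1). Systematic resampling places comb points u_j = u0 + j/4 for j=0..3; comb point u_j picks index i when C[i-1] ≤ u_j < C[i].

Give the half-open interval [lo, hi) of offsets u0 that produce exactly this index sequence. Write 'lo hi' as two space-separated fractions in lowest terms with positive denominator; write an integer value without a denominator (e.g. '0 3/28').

C = [7/16, 7/16, 7/16, 1]
j=0 picked index 0: u0 ∈ [0, 7/16)
j=1 picked index 0: u0 ∈ [-1/4, 3/16)
j=2 picked index 3: u0 ∈ [-1/16, 1/2)
j=3 picked index 3: u0 ∈ [-5/16, 1/4)
intersection: [0, 3/16)

0 3/16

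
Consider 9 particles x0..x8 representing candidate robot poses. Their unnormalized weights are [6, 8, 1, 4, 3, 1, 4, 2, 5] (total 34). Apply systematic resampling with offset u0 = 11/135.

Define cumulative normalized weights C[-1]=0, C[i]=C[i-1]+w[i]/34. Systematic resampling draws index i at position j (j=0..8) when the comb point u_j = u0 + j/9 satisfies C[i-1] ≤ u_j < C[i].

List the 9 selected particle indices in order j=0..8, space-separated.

0 1 1 2 3 4 6 8 8

C = [3/17, 7/17, 15/34, 19/34, 11/17, 23/34, 27/34, 29/34, 1]
j=0: u_0=11/135 ∈ [0, 3/17) → index 0
j=1: u_1=26/135 ∈ [3/17, 7/17) → index 1
j=2: u_2=41/135 ∈ [3/17, 7/17) → index 1
j=3: u_3=56/135 ∈ [7/17, 15/34) → index 2
j=4: u_4=71/135 ∈ [15/34, 19/34) → index 3
j=5: u_5=86/135 ∈ [19/34, 11/17) → index 4
j=6: u_6=101/135 ∈ [23/34, 27/34) → index 6
j=7: u_7=116/135 ∈ [29/34, 1) → index 8
j=8: u_8=131/135 ∈ [29/34, 1) → index 8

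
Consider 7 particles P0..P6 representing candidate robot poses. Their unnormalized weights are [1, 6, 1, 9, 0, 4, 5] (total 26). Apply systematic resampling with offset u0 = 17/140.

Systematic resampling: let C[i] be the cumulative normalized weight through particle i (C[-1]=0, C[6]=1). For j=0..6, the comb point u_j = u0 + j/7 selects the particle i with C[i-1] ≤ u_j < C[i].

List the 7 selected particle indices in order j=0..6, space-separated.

1 1 3 3 5 6 6

C = [1/26, 7/26, 4/13, 17/26, 17/26, 21/26, 1]
j=0: u_0=17/140 ∈ [1/26, 7/26) → index 1
j=1: u_1=37/140 ∈ [1/26, 7/26) → index 1
j=2: u_2=57/140 ∈ [4/13, 17/26) → index 3
j=3: u_3=11/20 ∈ [4/13, 17/26) → index 3
j=4: u_4=97/140 ∈ [17/26, 21/26) → index 5
j=5: u_5=117/140 ∈ [21/26, 1) → index 6
j=6: u_6=137/140 ∈ [21/26, 1) → index 6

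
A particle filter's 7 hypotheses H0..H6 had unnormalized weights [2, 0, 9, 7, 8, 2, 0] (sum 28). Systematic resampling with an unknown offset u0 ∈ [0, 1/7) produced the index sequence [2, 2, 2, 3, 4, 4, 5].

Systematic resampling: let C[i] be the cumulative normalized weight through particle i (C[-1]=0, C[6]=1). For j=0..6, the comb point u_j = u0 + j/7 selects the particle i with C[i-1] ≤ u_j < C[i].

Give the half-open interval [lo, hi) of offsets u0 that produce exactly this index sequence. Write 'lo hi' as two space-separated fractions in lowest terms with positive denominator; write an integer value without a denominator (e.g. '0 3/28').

1/14 3/28

C = [1/14, 1/14, 11/28, 9/14, 13/14, 1, 1]
j=0 picked index 2: u0 ∈ [1/14, 11/28)
j=1 picked index 2: u0 ∈ [-1/14, 1/4)
j=2 picked index 2: u0 ∈ [-3/14, 3/28)
j=3 picked index 3: u0 ∈ [-1/28, 3/14)
j=4 picked index 4: u0 ∈ [1/14, 5/14)
j=5 picked index 4: u0 ∈ [-1/14, 3/14)
j=6 picked index 5: u0 ∈ [1/14, 1/7)
intersection: [1/14, 3/28)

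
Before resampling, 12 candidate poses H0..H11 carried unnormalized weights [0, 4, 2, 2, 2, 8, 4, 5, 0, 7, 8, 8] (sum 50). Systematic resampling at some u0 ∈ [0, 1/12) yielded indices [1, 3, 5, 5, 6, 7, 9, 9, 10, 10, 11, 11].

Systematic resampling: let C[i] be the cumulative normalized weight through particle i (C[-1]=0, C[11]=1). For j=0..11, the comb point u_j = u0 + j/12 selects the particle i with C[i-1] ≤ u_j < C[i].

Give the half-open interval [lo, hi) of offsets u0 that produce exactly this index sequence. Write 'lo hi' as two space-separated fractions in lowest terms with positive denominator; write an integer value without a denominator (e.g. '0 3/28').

1/25 23/300

C = [0, 2/25, 3/25, 4/25, 1/5, 9/25, 11/25, 27/50, 27/50, 17/25, 21/25, 1]
j=0 picked index 1: u0 ∈ [0, 2/25)
j=1 picked index 3: u0 ∈ [11/300, 23/300)
j=2 picked index 5: u0 ∈ [1/30, 29/150)
j=3 picked index 5: u0 ∈ [-1/20, 11/100)
j=4 picked index 6: u0 ∈ [2/75, 8/75)
j=5 picked index 7: u0 ∈ [7/300, 37/300)
j=6 picked index 9: u0 ∈ [1/25, 9/50)
j=7 picked index 9: u0 ∈ [-13/300, 29/300)
j=8 picked index 10: u0 ∈ [1/75, 13/75)
j=9 picked index 10: u0 ∈ [-7/100, 9/100)
j=10 picked index 11: u0 ∈ [1/150, 1/6)
j=11 picked index 11: u0 ∈ [-23/300, 1/12)
intersection: [1/25, 23/300)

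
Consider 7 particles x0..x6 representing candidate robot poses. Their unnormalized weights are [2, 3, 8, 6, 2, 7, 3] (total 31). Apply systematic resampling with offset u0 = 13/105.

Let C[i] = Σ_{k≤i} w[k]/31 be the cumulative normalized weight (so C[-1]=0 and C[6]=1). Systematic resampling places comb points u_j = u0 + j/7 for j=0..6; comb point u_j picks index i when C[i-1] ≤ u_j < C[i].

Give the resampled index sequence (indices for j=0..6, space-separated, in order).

C = [2/31, 5/31, 13/31, 19/31, 21/31, 28/31, 1]
j=0: u_0=13/105 ∈ [2/31, 5/31) → index 1
j=1: u_1=4/15 ∈ [5/31, 13/31) → index 2
j=2: u_2=43/105 ∈ [5/31, 13/31) → index 2
j=3: u_3=58/105 ∈ [13/31, 19/31) → index 3
j=4: u_4=73/105 ∈ [21/31, 28/31) → index 5
j=5: u_5=88/105 ∈ [21/31, 28/31) → index 5
j=6: u_6=103/105 ∈ [28/31, 1) → index 6

1 2 2 3 5 5 6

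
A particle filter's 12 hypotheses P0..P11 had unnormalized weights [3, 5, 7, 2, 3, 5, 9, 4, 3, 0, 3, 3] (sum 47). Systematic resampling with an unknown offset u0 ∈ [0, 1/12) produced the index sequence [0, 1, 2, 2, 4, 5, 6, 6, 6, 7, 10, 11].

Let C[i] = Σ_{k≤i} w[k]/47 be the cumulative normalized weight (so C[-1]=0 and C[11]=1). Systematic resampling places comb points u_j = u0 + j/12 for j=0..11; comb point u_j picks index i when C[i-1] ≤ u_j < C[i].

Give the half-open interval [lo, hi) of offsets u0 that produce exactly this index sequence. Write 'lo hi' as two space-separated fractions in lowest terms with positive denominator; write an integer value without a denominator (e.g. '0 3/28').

11/282 8/141

C = [3/47, 8/47, 15/47, 17/47, 20/47, 25/47, 34/47, 38/47, 41/47, 41/47, 44/47, 1]
j=0 picked index 0: u0 ∈ [0, 3/47)
j=1 picked index 1: u0 ∈ [-11/564, 49/564)
j=2 picked index 2: u0 ∈ [1/282, 43/282)
j=3 picked index 2: u0 ∈ [-15/188, 13/188)
j=4 picked index 4: u0 ∈ [4/141, 13/141)
j=5 picked index 5: u0 ∈ [5/564, 65/564)
j=6 picked index 6: u0 ∈ [3/94, 21/94)
j=7 picked index 6: u0 ∈ [-29/564, 79/564)
j=8 picked index 6: u0 ∈ [-19/141, 8/141)
j=9 picked index 7: u0 ∈ [-5/188, 11/188)
j=10 picked index 10: u0 ∈ [11/282, 29/282)
j=11 picked index 11: u0 ∈ [11/564, 1/12)
intersection: [11/282, 8/141)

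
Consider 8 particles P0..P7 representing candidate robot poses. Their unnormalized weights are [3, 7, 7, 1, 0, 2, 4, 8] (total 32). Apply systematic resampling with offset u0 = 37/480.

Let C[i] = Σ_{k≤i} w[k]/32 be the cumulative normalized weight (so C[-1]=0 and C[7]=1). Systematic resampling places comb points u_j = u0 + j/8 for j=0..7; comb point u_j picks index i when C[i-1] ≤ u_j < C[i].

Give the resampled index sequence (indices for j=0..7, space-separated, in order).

0 1 2 2 5 6 7 7

C = [3/32, 5/16, 17/32, 9/16, 9/16, 5/8, 3/4, 1]
j=0: u_0=37/480 ∈ [0, 3/32) → index 0
j=1: u_1=97/480 ∈ [3/32, 5/16) → index 1
j=2: u_2=157/480 ∈ [5/16, 17/32) → index 2
j=3: u_3=217/480 ∈ [5/16, 17/32) → index 2
j=4: u_4=277/480 ∈ [9/16, 5/8) → index 5
j=5: u_5=337/480 ∈ [5/8, 3/4) → index 6
j=6: u_6=397/480 ∈ [3/4, 1) → index 7
j=7: u_7=457/480 ∈ [3/4, 1) → index 7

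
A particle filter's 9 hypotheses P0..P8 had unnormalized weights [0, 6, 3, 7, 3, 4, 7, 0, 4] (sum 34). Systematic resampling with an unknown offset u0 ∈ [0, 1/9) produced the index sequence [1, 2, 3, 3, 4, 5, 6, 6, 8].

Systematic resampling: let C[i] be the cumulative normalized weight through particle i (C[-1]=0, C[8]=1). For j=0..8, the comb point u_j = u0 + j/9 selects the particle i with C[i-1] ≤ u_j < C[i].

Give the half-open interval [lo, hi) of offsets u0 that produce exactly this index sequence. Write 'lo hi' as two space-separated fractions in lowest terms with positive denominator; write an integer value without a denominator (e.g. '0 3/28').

10/153 16/153

C = [0, 3/17, 9/34, 8/17, 19/34, 23/34, 15/17, 15/17, 1]
j=0 picked index 1: u0 ∈ [0, 3/17)
j=1 picked index 2: u0 ∈ [10/153, 47/306)
j=2 picked index 3: u0 ∈ [13/306, 38/153)
j=3 picked index 3: u0 ∈ [-7/102, 7/51)
j=4 picked index 4: u0 ∈ [4/153, 35/306)
j=5 picked index 5: u0 ∈ [1/306, 37/306)
j=6 picked index 6: u0 ∈ [1/102, 11/51)
j=7 picked index 6: u0 ∈ [-31/306, 16/153)
j=8 picked index 8: u0 ∈ [-1/153, 1/9)
intersection: [10/153, 16/153)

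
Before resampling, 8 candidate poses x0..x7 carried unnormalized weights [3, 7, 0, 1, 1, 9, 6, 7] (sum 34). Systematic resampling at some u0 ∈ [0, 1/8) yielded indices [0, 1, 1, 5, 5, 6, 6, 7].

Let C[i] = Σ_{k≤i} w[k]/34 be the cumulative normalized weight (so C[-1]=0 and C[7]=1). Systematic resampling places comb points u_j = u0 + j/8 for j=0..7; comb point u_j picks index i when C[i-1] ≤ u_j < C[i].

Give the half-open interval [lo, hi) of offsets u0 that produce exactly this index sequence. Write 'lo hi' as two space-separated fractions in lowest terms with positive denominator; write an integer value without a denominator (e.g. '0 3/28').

0 3/68

C = [3/34, 5/17, 5/17, 11/34, 6/17, 21/34, 27/34, 1]
j=0 picked index 0: u0 ∈ [0, 3/34)
j=1 picked index 1: u0 ∈ [-5/136, 23/136)
j=2 picked index 1: u0 ∈ [-11/68, 3/68)
j=3 picked index 5: u0 ∈ [-3/136, 33/136)
j=4 picked index 5: u0 ∈ [-5/34, 2/17)
j=5 picked index 6: u0 ∈ [-1/136, 23/136)
j=6 picked index 6: u0 ∈ [-9/68, 3/68)
j=7 picked index 7: u0 ∈ [-11/136, 1/8)
intersection: [0, 3/68)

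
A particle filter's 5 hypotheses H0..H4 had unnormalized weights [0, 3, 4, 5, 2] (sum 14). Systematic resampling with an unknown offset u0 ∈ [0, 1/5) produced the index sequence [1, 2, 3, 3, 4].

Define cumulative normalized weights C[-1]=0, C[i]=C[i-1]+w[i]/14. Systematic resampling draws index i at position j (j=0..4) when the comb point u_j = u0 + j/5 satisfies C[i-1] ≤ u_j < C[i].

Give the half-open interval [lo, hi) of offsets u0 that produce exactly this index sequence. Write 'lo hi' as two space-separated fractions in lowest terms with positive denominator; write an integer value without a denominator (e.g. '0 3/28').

C = [0, 3/14, 1/2, 6/7, 1]
j=0 picked index 1: u0 ∈ [0, 3/14)
j=1 picked index 2: u0 ∈ [1/70, 3/10)
j=2 picked index 3: u0 ∈ [1/10, 16/35)
j=3 picked index 3: u0 ∈ [-1/10, 9/35)
j=4 picked index 4: u0 ∈ [2/35, 1/5)
intersection: [1/10, 1/5)

1/10 1/5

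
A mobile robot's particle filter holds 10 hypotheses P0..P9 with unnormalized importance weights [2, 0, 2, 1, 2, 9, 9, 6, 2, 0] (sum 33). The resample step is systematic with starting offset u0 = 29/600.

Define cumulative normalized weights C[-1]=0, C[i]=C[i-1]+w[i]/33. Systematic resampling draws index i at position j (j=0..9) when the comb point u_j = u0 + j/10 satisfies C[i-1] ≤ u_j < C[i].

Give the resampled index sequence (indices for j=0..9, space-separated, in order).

C = [2/33, 2/33, 4/33, 5/33, 7/33, 16/33, 25/33, 31/33, 1, 1]
j=0: u_0=29/600 ∈ [0, 2/33) → index 0
j=1: u_1=89/600 ∈ [4/33, 5/33) → index 3
j=2: u_2=149/600 ∈ [7/33, 16/33) → index 5
j=3: u_3=209/600 ∈ [7/33, 16/33) → index 5
j=4: u_4=269/600 ∈ [7/33, 16/33) → index 5
j=5: u_5=329/600 ∈ [16/33, 25/33) → index 6
j=6: u_6=389/600 ∈ [16/33, 25/33) → index 6
j=7: u_7=449/600 ∈ [16/33, 25/33) → index 6
j=8: u_8=509/600 ∈ [25/33, 31/33) → index 7
j=9: u_9=569/600 ∈ [31/33, 1) → index 8

0 3 5 5 5 6 6 6 7 8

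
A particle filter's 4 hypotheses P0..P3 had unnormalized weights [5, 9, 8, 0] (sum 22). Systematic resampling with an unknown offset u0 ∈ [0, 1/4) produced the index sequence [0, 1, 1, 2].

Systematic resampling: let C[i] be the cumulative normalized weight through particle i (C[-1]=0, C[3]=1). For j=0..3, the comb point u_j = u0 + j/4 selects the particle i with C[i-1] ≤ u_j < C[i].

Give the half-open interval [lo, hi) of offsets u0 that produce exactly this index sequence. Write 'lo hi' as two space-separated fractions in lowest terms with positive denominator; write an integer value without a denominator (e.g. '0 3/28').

C = [5/22, 7/11, 1, 1]
j=0 picked index 0: u0 ∈ [0, 5/22)
j=1 picked index 1: u0 ∈ [-1/44, 17/44)
j=2 picked index 1: u0 ∈ [-3/11, 3/22)
j=3 picked index 2: u0 ∈ [-5/44, 1/4)
intersection: [0, 3/22)

0 3/22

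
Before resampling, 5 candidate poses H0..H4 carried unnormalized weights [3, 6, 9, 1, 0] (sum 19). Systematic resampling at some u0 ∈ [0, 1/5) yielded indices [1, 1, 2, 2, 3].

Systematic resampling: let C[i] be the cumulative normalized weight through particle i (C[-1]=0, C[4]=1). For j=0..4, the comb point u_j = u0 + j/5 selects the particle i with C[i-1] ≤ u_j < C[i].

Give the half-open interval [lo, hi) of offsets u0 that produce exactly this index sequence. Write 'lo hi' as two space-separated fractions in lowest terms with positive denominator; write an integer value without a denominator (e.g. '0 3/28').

3/19 1/5

C = [3/19, 9/19, 18/19, 1, 1]
j=0 picked index 1: u0 ∈ [3/19, 9/19)
j=1 picked index 1: u0 ∈ [-4/95, 26/95)
j=2 picked index 2: u0 ∈ [7/95, 52/95)
j=3 picked index 2: u0 ∈ [-12/95, 33/95)
j=4 picked index 3: u0 ∈ [14/95, 1/5)
intersection: [3/19, 1/5)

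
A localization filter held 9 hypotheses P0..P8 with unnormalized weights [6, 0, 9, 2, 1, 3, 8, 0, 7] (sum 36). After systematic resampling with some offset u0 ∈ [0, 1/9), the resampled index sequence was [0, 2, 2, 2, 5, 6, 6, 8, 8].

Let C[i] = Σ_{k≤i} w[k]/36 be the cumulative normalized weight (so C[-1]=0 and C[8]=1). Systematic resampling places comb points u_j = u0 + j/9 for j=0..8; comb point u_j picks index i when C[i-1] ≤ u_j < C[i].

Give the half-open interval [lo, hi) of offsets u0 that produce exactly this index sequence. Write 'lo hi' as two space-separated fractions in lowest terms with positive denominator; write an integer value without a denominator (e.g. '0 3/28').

1/18 1/12

C = [1/6, 1/6, 5/12, 17/36, 1/2, 7/12, 29/36, 29/36, 1]
j=0 picked index 0: u0 ∈ [0, 1/6)
j=1 picked index 2: u0 ∈ [1/18, 11/36)
j=2 picked index 2: u0 ∈ [-1/18, 7/36)
j=3 picked index 2: u0 ∈ [-1/6, 1/12)
j=4 picked index 5: u0 ∈ [1/18, 5/36)
j=5 picked index 6: u0 ∈ [1/36, 1/4)
j=6 picked index 6: u0 ∈ [-1/12, 5/36)
j=7 picked index 8: u0 ∈ [1/36, 2/9)
j=8 picked index 8: u0 ∈ [-1/12, 1/9)
intersection: [1/18, 1/12)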